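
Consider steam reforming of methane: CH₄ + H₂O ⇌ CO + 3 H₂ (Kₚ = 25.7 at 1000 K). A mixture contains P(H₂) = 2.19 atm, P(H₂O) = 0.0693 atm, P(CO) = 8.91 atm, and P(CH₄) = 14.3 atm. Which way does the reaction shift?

reverse (toward reactants)

Qₚ = P(CO)·P(H₂)³ / (P(CH₄)·P(H₂O)) = (8.91)·(2.19)³ / ((14.3)·(0.0693)) = 94.4
Qₚ = 94.4 > Kₚ = 25.7, so the reverse reaction proceeds.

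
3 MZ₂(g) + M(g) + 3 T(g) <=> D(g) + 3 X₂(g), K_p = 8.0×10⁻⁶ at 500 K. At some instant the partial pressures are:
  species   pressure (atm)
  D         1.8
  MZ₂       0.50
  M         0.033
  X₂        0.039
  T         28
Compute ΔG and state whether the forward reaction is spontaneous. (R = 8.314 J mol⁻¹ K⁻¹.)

ΔG = -7.96 kJ/mol; the forward reaction is spontaneous

Q_p = P(D)·P(X₂)³ / (P(MZ₂)³·P(M)·P(T)³) = (1.8)·(0.039)³ / ((0.50)³·(0.033)·(28)³) = 1.18×10⁻⁶
ΔG = RT ln(Q_p/K_p) = (8.314 J mol⁻¹ K⁻¹)(500 K) × ln(1.18×10⁻⁶/8.0×10⁻⁶)
   = (4.157 kJ/mol)(-1.914) = -7.96 kJ/mol
ΔG < 0, so the forward reaction is spontaneous (proceeds forward).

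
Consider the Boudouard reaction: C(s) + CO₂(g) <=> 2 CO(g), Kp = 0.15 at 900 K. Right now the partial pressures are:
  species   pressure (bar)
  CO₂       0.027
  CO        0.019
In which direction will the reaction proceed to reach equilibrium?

to the right

(C is a pure solid — omitted from Qp.)
Qp = P(CO)² / P(CO₂) = (0.019)² / (0.027) = 0.013
Qp = 0.013 < Kp = 0.15, so the forward reaction proceeds.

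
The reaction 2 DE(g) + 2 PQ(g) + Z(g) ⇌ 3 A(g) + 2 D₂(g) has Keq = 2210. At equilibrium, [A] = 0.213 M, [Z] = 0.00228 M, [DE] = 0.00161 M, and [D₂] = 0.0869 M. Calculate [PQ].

[PQ] = 2.36 M

At equilibrium, Keq = [A]³·[D₂]² / ([DE]²·[PQ]²·[Z]) = 2210.
(0.213)³·(0.0869)² / ((0.00161)²·([PQ])²·(0.00228)) = 2210
[PQ]² = 5.59 ⇒ [PQ] = 2.36 M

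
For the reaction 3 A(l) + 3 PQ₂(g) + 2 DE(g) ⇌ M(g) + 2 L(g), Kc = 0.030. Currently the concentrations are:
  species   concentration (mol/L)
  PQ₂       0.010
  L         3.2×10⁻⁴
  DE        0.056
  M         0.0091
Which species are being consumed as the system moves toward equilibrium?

(A is a pure liquid — omitted from Qc.)
Qc = [M]·[L]² / ([PQ₂]³·[DE]²) = (0.0091)·(3.2×10⁻⁴)² / ((0.010)³·(0.056)²) = 0.30
Qc = 0.30 > Kc = 0.030: net reverse reaction.

M, L (products)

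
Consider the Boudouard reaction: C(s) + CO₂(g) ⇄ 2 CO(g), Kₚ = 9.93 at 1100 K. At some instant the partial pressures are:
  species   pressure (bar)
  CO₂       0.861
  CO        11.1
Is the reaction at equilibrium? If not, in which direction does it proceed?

toward reactants

(C is a pure solid — omitted from Qₚ.)
Qₚ = P(CO)² / P(CO₂) = (11.1)² / (0.861) = 143
Qₚ = 143 > Kₚ = 9.93, so the reverse reaction proceeds.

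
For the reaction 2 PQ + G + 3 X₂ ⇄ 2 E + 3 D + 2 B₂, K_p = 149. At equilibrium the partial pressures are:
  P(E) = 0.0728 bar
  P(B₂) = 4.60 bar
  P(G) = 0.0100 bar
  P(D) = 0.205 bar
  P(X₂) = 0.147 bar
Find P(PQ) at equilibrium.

At equilibrium, K_p = P(E)²·P(D)³·P(B₂)² / (P(PQ)²·P(G)·P(X₂)³) = 149.
(0.0728)²·(0.205)³·(4.60)² / ((P(PQ))²·(0.0100)·(0.147)³) = 149
P(PQ)² = 0.204 ⇒ P(PQ) = 0.452 bar

P(PQ) = 0.452 bar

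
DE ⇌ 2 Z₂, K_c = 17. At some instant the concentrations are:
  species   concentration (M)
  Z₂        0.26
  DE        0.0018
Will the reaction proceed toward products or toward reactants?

reverse (toward reactants)

Q_c = [Z₂]² / [DE] = (0.26)² / (0.0018) = 38
Q_c = 38 > K_c = 17, so the reverse reaction proceeds.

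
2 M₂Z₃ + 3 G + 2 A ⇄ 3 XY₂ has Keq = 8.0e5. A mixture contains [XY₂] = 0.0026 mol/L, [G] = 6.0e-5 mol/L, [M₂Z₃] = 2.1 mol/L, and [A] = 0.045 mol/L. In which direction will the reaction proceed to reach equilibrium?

reverse (toward reactants)

Q = [XY₂]³ / ([M₂Z₃]²·[G]³·[A]²) = (0.0026)³ / ((2.1)²·(6.0e-5)³·(0.045)²) = 9.1e6
Q = 9.1e6 > Keq = 8.0e5, so the reverse reaction proceeds.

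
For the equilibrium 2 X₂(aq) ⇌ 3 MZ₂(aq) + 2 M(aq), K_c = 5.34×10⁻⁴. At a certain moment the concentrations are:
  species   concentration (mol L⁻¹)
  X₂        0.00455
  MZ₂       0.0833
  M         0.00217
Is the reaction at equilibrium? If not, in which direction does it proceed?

in the forward direction

Q_c = [MZ₂]³·[M]² / [X₂]² = (0.0833)³·(0.00217)² / (0.00455)² = 1.31×10⁻⁴
Q_c = 1.31×10⁻⁴ < K_c = 5.34×10⁻⁴, so the forward reaction proceeds.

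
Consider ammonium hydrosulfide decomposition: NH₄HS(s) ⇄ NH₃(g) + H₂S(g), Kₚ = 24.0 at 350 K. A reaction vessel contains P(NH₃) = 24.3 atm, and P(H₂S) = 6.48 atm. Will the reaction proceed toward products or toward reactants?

toward reactants

(NH₄HS is a pure solid — omitted from Qₚ.)
Qₚ = P(NH₃)·P(H₂S) = (24.3)·(6.48) = 157
Qₚ = 157 > Kₚ = 24.0, so the reverse reaction proceeds.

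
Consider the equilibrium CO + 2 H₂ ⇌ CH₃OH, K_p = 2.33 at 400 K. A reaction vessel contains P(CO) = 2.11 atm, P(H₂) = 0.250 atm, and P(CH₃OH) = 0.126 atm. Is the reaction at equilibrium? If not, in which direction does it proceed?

Q_p = P(CH₃OH) / (P(CO)·P(H₂)²) = (0.126) / ((2.11)·(0.250)²) = 0.955
Q_p = 0.955 < K_p = 2.33, so the forward reaction proceeds.

to the right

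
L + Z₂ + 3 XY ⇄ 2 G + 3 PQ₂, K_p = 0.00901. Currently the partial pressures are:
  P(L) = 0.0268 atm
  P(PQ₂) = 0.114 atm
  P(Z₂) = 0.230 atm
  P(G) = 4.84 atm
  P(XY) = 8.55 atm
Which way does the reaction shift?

Q_p = P(G)²·P(PQ₂)³ / (P(L)·P(Z₂)·P(XY)³) = (4.84)²·(0.114)³ / ((0.0268)·(0.230)·(8.55)³) = 0.00901
Q_p = 0.00901 = K_p, so the system is already at equilibrium.

neither direction; the system is at equilibrium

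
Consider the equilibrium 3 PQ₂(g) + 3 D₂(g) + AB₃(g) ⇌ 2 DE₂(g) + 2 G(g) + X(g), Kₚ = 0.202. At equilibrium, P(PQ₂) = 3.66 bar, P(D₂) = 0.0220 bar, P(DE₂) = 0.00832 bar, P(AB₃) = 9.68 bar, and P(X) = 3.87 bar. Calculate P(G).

At equilibrium, Kₚ = P(DE₂)²·P(G)²·P(X) / (P(PQ₂)³·P(D₂)³·P(AB₃)) = 0.202.
(0.00832)²·(P(G))²·(3.87) / ((3.66)³·(0.0220)³·(9.68)) = 0.202
P(G)² = 3.81 ⇒ P(G) = 1.95 bar

P(G) = 1.95 bar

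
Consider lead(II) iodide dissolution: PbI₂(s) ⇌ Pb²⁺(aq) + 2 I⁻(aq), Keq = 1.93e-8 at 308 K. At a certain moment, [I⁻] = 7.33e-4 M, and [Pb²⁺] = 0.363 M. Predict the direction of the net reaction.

to the left

(PbI₂ is a pure solid — omitted from Q.)
Q = [Pb²⁺]·[I⁻]² = (0.363)·(7.33e-4)² = 1.95e-7
Q = 1.95e-7 > Keq = 1.93e-8, so the reverse reaction proceeds.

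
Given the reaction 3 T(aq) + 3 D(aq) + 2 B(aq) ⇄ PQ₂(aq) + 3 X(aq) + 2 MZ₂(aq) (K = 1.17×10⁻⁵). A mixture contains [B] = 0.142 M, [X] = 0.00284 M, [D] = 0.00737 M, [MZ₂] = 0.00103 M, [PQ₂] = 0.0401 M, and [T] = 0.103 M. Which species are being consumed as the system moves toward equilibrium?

Q = [PQ₂]·[X]³·[MZ₂]² / ([T]³·[D]³·[B]²) = (0.0401)·(0.00284)³·(0.00103)² / ((0.103)³·(0.00737)³·(0.142)²) = 1.10×10⁻⁴
Q = 1.10×10⁻⁴ > K = 1.17×10⁻⁵: net reverse reaction.

PQ₂, X, MZ₂ (products)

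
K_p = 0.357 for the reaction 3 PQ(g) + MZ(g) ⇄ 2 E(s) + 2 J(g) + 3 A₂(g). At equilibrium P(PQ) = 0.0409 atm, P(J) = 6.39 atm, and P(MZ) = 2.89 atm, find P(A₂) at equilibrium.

(E is a pure solid — omitted from K_p.)
At equilibrium, K_p = P(J)²·P(A₂)³ / (P(PQ)³·P(MZ)) = 0.357.
(6.39)²·(P(A₂))³ / ((0.0409)³·(2.89)) = 0.357
P(A₂)³ = 1.73×10⁻⁶ ⇒ P(A₂) = 0.0120 atm

P(A₂) = 0.0120 atm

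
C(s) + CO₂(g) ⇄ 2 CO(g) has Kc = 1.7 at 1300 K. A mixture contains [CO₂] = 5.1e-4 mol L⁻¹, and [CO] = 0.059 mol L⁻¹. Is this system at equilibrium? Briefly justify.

(C is a pure solid — omitted from Qc.)
Qc = [CO]² / [CO₂] = (0.059)² / (5.1e-4) = 6.8
Qc = 6.8 > Kc = 1.7: net reverse reaction.

no; Q > K, reaction proceeds in reverse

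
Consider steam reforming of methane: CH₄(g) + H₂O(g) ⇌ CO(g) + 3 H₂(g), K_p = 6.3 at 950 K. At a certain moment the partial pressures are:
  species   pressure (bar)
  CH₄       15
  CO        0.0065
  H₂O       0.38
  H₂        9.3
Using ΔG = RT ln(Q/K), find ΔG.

ΔG = -15.2 kJ/mol

Q_p = P(CO)·P(H₂)³ / (P(CH₄)·P(H₂O)) = (0.0065)·(9.3)³ / ((15)·(0.38)) = 0.917
ΔG = RT ln(Q_p/K_p) = (8.314 J mol⁻¹ K⁻¹)(950 K) × ln(0.917/6.3)
   = (7.898 kJ/mol)(-1.927) = -15.2 kJ/mol
ΔG < 0, so the forward reaction is spontaneous (proceeds forward).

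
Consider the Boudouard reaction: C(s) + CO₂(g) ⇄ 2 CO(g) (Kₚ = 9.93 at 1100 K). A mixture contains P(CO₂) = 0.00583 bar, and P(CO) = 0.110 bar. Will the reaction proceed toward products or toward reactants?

in the forward direction

(C is a pure solid — omitted from Qₚ.)
Qₚ = P(CO)² / P(CO₂) = (0.110)² / (0.00583) = 2.08
Qₚ = 2.08 < Kₚ = 9.93, so the forward reaction proceeds.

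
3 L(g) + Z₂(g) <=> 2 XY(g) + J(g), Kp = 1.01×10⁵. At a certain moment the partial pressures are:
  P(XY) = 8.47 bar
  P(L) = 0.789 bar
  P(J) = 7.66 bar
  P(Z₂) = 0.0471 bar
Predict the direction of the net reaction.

toward products

Qp = P(XY)²·P(J) / (P(L)³·P(Z₂)) = (8.47)²·(7.66) / ((0.789)³·(0.0471)) = 23800
Qp = 23800 < Kp = 1.01×10⁵, so the forward reaction proceeds.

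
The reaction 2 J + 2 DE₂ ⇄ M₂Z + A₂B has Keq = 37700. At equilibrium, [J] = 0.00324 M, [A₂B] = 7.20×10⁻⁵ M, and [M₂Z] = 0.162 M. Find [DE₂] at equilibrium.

At equilibrium, Keq = [M₂Z]·[A₂B] / ([J]²·[DE₂]²) = 37700.
(0.162)·(7.20×10⁻⁵) / ((0.00324)²·([DE₂])²) = 37700
[DE₂]² = 2.95×10⁻⁵ ⇒ [DE₂] = 0.00543 M

[DE₂] = 0.00543 M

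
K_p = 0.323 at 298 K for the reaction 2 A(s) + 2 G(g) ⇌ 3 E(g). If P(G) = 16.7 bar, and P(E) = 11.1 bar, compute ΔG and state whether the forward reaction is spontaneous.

ΔG = 6.74 kJ/mol; the forward reaction is non-spontaneous

(A is a pure solid — omitted from Q_p.)
Q_p = P(E)³ / P(G)² = (11.1)³ / (16.7)² = 4.90
ΔG = RT ln(Q_p/K_p) = (8.314 J mol⁻¹ K⁻¹)(298 K) × ln(4.90/0.323)
   = (2.478 kJ/mol)(2.719) = 6.74 kJ/mol
ΔG > 0, so the forward reaction is non-spontaneous (proceeds in reverse).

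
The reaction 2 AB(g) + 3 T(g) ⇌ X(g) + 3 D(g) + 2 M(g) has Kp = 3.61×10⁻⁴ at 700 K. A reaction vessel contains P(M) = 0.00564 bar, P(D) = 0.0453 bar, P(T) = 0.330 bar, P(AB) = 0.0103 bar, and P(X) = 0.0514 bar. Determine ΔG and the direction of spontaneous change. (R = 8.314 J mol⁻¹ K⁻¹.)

Qp = P(X)·P(D)³·P(M)² / (P(AB)²·P(T)³) = (0.0514)·(0.0453)³·(0.00564)² / ((0.0103)²·(0.330)³) = 3.99×10⁻⁵
ΔG = RT ln(Qp/Kp) = (8.314 J mol⁻¹ K⁻¹)(700 K) × ln(3.99×10⁻⁵/3.61×10⁻⁴)
   = (5.820 kJ/mol)(-2.203) = -12.8 kJ/mol
ΔG < 0, so the forward reaction is spontaneous (proceeds forward).

ΔG = -12.8 kJ/mol; the forward reaction is spontaneous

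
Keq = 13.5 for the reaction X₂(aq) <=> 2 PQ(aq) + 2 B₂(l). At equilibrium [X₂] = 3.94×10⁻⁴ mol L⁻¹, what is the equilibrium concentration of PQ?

(B₂ is a pure liquid — omitted from Keq.)
At equilibrium, Keq = [PQ]² / [X₂] = 13.5.
([PQ])² / (3.94×10⁻⁴) = 13.5
[PQ]² = 0.00532 ⇒ [PQ] = 0.0729 mol L⁻¹

[PQ] = 0.0729 mol L⁻¹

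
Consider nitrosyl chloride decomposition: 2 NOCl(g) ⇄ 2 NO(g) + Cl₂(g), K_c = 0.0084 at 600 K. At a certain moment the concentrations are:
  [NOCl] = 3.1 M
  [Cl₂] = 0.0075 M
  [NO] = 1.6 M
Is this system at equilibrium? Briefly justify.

Q_c = [NO]²·[Cl₂] / [NOCl]² = (1.6)²·(0.0075) / (3.1)² = 0.0020
Q_c = 0.0020 < K_c = 0.0084: net forward reaction.

no; Q < K, reaction proceeds forward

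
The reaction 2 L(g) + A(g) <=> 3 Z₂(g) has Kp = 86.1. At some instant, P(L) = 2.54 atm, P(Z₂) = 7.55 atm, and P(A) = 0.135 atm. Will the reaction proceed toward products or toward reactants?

to the left

Qp = P(Z₂)³ / (P(L)²·P(A)) = (7.55)³ / ((2.54)²·(0.135)) = 494
Qp = 494 > Kp = 86.1, so the reverse reaction proceeds.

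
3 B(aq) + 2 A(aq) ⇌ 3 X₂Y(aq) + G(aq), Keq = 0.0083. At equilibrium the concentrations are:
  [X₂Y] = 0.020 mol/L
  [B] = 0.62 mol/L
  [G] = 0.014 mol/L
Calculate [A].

At equilibrium, Keq = [X₂Y]³·[G] / ([B]³·[A]²) = 0.0083.
(0.020)³·(0.014) / ((0.62)³·([A])²) = 0.0083
[A]² = 5.66×10⁻⁵ ⇒ [A] = 0.0075 mol/L

[A] = 0.0075 mol/L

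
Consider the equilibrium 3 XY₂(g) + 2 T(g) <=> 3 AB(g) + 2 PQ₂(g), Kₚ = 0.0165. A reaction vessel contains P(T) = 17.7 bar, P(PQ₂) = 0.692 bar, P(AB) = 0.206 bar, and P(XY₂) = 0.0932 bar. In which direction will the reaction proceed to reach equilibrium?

Qₚ = P(AB)³·P(PQ₂)² / (P(XY₂)³·P(T)²) = (0.206)³·(0.692)² / ((0.0932)³·(17.7)²) = 0.0165
Qₚ = 0.0165 = Kₚ, so the system is already at equilibrium.

no net change (already at equilibrium)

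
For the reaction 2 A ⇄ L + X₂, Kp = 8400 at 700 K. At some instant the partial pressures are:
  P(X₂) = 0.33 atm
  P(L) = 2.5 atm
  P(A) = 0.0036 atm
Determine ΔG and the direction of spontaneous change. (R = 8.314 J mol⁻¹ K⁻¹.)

Qp = P(L)·P(X₂) / P(A)² = (2.5)·(0.33) / (0.0036)² = 63700
ΔG = RT ln(Qp/Kp) = (8.314 J mol⁻¹ K⁻¹)(700 K) × ln(63700/8400)
   = (5.820 kJ/mol)(2.026) = 11.8 kJ/mol
ΔG > 0, so the forward reaction is non-spontaneous (proceeds in reverse).

ΔG = 11.8 kJ/mol; the forward reaction is non-spontaneous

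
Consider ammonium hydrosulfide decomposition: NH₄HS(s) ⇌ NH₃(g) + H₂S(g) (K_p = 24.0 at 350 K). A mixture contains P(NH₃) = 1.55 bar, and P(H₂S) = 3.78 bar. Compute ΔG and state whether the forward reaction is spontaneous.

ΔG = -4.10 kJ/mol; the forward reaction is spontaneous

(NH₄HS is a pure solid — omitted from Q_p.)
Q_p = P(NH₃)·P(H₂S) = (1.55)·(3.78) = 5.86
ΔG = RT ln(Q_p/K_p) = (8.314 J mol⁻¹ K⁻¹)(350 K) × ln(5.86/24.0)
   = (2.910 kJ/mol)(-1.410) = -4.10 kJ/mol
ΔG < 0, so the forward reaction is spontaneous (proceeds forward).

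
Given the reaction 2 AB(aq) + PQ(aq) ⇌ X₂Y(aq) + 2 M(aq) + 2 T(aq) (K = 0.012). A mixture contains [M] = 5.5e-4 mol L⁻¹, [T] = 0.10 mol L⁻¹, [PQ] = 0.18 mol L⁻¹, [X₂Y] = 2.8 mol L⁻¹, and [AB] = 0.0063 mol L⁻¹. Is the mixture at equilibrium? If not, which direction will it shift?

Q = [X₂Y]·[M]²·[T]² / ([AB]²·[PQ]) = (2.8)·(5.5e-4)²·(0.10)² / ((0.0063)²·(0.18)) = 0.0012
Q = 0.0012 < K = 0.012: net forward reaction.

no; Q < K, reaction proceeds forward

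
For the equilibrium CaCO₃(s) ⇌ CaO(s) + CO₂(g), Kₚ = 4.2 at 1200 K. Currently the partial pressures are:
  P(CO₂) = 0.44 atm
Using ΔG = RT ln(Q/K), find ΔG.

ΔG = -22.5 kJ/mol

(CaCO₃, CaO are pure solids — omitted from Qₚ.)
Qₚ = P(CO₂) = 0.440
ΔG = RT ln(Qₚ/Kₚ) = (8.314 J mol⁻¹ K⁻¹)(1200 K) × ln(0.440/4.2)
   = (9.977 kJ/mol)(-2.256) = -22.5 kJ/mol
ΔG < 0, so the forward reaction is spontaneous (proceeds forward).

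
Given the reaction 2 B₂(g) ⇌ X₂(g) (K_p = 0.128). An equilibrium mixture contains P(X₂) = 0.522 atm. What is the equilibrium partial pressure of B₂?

P(B₂) = 2.02 atm

At equilibrium, K_p = P(X₂) / P(B₂)² = 0.128.
(0.522) / (P(B₂))² = 0.128
P(B₂)² = 4.08 ⇒ P(B₂) = 2.02 atm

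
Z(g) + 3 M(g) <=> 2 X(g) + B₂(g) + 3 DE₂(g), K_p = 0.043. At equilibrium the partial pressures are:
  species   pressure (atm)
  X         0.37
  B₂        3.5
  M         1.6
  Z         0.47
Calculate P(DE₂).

At equilibrium, K_p = P(X)²·P(B₂)·P(DE₂)³ / (P(Z)·P(M)³) = 0.043.
(0.37)²·(3.5)·(P(DE₂))³ / ((0.47)·(1.6)³) = 0.043
P(DE₂)³ = 0.173 ⇒ P(DE₂) = 0.56 atm

P(DE₂) = 0.56 atm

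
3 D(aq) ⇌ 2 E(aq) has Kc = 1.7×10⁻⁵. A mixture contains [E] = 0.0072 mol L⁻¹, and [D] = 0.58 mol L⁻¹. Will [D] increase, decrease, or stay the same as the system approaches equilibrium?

Qc = [E]² / [D]³ = (0.0072)² / (0.58)³ = 2.7×10⁻⁴
Qc = 2.7×10⁻⁴ > Kc = 1.7×10⁻⁵: net reverse reaction.
D is a reactant, so it increases.

increase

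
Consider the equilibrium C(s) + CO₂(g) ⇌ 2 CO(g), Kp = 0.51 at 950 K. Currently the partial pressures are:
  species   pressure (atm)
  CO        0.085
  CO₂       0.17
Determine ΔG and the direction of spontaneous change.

(C is a pure solid — omitted from Qp.)
Qp = P(CO)² / P(CO₂) = (0.085)² / (0.17) = 0.0425
ΔG = RT ln(Qp/Kp) = (8.314 J mol⁻¹ K⁻¹)(950 K) × ln(0.0425/0.51)
   = (7.898 kJ/mol)(-2.485) = -19.6 kJ/mol
ΔG < 0, so the forward reaction is spontaneous (proceeds forward).

ΔG = -19.6 kJ/mol; the forward reaction is spontaneous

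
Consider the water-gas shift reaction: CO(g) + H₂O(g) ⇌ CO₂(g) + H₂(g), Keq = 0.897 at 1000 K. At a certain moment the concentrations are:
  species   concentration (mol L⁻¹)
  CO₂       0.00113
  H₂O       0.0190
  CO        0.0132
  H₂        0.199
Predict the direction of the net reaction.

at equilibrium

Q = [CO₂]·[H₂] / ([CO]·[H₂O]) = (0.00113)·(0.199) / ((0.0132)·(0.0190)) = 0.897
Q = 0.897 = Keq, so the system is already at equilibrium.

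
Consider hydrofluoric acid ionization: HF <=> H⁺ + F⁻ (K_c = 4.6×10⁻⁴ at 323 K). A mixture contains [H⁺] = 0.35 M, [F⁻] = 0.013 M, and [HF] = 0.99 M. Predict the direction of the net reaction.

Q_c = [H⁺]·[F⁻] / [HF] = (0.35)·(0.013) / (0.99) = 0.0046
Q_c = 0.0046 > K_c = 4.6×10⁻⁴, so the reverse reaction proceeds.

reverse (toward reactants)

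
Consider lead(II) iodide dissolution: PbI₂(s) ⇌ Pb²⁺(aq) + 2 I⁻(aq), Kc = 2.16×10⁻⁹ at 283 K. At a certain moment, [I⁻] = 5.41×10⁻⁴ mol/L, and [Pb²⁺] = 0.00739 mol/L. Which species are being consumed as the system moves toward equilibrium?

(PbI₂ is a pure solid — omitted from Qc.)
Qc = [Pb²⁺]·[I⁻]² = (0.00739)·(5.41×10⁻⁴)² = 2.16×10⁻⁹
Qc = 2.16×10⁻⁹ = Kc; the system is at equilibrium.

none (at equilibrium)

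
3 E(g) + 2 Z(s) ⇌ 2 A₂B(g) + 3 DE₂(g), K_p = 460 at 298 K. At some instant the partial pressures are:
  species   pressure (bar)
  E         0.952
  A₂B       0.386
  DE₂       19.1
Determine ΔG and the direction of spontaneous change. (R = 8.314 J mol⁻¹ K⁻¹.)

(Z is a pure solid — omitted from Q_p.)
Q_p = P(A₂B)²·P(DE₂)³ / P(E)³ = (0.386)²·(19.1)³ / (0.952)³ = 1200
ΔG = RT ln(Q_p/K_p) = (8.314 J mol⁻¹ K⁻¹)(298 K) × ln(1200/460)
   = (2.478 kJ/mol)(0.9589) = 2.38 kJ/mol
ΔG > 0, so the forward reaction is non-spontaneous (proceeds in reverse).

ΔG = 2.38 kJ/mol; the forward reaction is non-spontaneous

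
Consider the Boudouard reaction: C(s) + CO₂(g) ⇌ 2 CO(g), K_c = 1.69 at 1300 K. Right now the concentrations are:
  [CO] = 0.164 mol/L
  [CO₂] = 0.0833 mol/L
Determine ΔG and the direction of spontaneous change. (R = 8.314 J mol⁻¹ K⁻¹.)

(C is a pure solid — omitted from Q_c.)
Q_c = [CO]² / [CO₂] = (0.164)² / (0.0833) = 0.323
ΔG = RT ln(Q_c/K_c) = (8.314 J mol⁻¹ K⁻¹)(1300 K) × ln(0.323/1.69)
   = (10.81 kJ/mol)(-1.655) = -17.9 kJ/mol
ΔG < 0, so the forward reaction is spontaneous (proceeds forward).

ΔG = -17.9 kJ/mol; the forward reaction is spontaneous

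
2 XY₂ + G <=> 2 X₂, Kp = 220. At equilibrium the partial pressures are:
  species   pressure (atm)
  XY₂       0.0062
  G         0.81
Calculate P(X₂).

At equilibrium, Kp = P(X₂)² / (P(XY₂)²·P(G)) = 220.
(P(X₂))² / ((0.0062)²·(0.81)) = 220
P(X₂)² = 0.00685 ⇒ P(X₂) = 0.083 atm

P(X₂) = 0.083 atm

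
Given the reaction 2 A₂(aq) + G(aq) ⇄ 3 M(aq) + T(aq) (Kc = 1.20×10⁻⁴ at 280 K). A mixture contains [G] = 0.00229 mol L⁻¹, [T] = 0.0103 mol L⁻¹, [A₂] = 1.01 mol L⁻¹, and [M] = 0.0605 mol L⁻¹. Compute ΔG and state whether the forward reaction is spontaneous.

ΔG = 4.88 kJ/mol; the forward reaction is non-spontaneous

Qc = [M]³·[T] / ([A₂]²·[G]) = (0.0605)³·(0.0103) / ((1.01)²·(0.00229)) = 9.76×10⁻⁴
ΔG = RT ln(Qc/Kc) = (8.314 J mol⁻¹ K⁻¹)(280 K) × ln(9.76×10⁻⁴/1.20×10⁻⁴)
   = (2.328 kJ/mol)(2.096) = 4.88 kJ/mol
ΔG > 0, so the forward reaction is non-spontaneous (proceeds in reverse).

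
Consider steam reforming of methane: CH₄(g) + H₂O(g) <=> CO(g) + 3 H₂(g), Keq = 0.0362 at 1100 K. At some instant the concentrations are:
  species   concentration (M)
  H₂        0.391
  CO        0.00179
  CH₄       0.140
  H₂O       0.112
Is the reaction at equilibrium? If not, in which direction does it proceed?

Q = [CO]·[H₂]³ / ([CH₄]·[H₂O]) = (0.00179)·(0.391)³ / ((0.140)·(0.112)) = 0.00682
Q = 0.00682 < Keq = 0.0362, so the forward reaction proceeds.

forward (toward products)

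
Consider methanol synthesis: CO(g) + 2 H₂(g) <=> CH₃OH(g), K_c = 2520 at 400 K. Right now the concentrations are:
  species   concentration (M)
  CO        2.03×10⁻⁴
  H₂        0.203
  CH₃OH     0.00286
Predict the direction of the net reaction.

in the forward direction

Q_c = [CH₃OH] / ([CO]·[H₂]²) = (0.00286) / ((2.03×10⁻⁴)·(0.203)²) = 342
Q_c = 342 < K_c = 2520, so the forward reaction proceeds.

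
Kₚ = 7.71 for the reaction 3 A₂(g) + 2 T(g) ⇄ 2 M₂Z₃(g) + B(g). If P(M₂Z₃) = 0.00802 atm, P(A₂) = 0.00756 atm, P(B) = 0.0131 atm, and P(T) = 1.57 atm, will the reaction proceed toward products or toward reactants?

in the forward direction

Qₚ = P(M₂Z₃)²·P(B) / (P(A₂)³·P(T)²) = (0.00802)²·(0.0131) / ((0.00756)³·(1.57)²) = 0.791
Qₚ = 0.791 < Kₚ = 7.71, so the forward reaction proceeds.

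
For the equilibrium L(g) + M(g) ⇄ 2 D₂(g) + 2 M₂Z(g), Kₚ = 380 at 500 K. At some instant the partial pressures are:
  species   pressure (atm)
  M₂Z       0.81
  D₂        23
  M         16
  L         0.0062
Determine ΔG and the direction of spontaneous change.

ΔG = 9.23 kJ/mol; the forward reaction is non-spontaneous

Qₚ = P(D₂)²·P(M₂Z)² / (P(L)·P(M)) = (23)²·(0.81)² / ((0.0062)·(16)) = 3500
ΔG = RT ln(Qₚ/Kₚ) = (8.314 J mol⁻¹ K⁻¹)(500 K) × ln(3500/380)
   = (4.157 kJ/mol)(2.220) = 9.23 kJ/mol
ΔG > 0, so the forward reaction is non-spontaneous (proceeds in reverse).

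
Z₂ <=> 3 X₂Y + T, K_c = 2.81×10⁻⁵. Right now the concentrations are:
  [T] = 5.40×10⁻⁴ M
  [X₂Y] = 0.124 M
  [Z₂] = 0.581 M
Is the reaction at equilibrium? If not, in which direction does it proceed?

Q_c = [X₂Y]³·[T] / [Z₂] = (0.124)³·(5.40×10⁻⁴) / (0.581) = 1.77×10⁻⁶
Q_c = 1.77×10⁻⁶ < K_c = 2.81×10⁻⁵, so the forward reaction proceeds.

in the forward direction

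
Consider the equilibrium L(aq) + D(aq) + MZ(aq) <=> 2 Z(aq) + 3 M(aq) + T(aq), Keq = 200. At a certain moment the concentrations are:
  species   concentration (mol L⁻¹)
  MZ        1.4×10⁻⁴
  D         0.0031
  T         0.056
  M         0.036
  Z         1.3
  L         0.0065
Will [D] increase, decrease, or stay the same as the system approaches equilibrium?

Q = [Z]²·[M]³·[T] / ([L]·[D]·[MZ]) = (1.3)²·(0.036)³·(0.056) / ((0.0065)·(0.0031)·(1.4×10⁻⁴)) = 1600
Q = 1600 > Keq = 200: net reverse reaction.
D is a reactant, so it increases.

increase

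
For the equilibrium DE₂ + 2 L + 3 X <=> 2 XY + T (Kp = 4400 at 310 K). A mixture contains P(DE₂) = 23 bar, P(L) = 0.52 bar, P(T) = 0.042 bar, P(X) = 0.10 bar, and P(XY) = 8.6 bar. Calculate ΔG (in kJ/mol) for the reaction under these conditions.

Qp = P(XY)²·P(T) / (P(DE₂)·P(L)²·P(X)³) = (8.6)²·(0.042) / ((23)·(0.52)²·(0.10)³) = 499
ΔG = RT ln(Qp/Kp) = (8.314 J mol⁻¹ K⁻¹)(310 K) × ln(499/4400)
   = (2.577 kJ/mol)(-2.177) = -5.61 kJ/mol
ΔG < 0, so the forward reaction is spontaneous (proceeds forward).

ΔG = -5.61 kJ/mol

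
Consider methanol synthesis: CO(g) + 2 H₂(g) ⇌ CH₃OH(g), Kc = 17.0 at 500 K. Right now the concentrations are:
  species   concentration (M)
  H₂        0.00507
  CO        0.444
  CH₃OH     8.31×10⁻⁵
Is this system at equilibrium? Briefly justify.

no; Q < K, reaction proceeds forward

Qc = [CH₃OH] / ([CO]·[H₂]²) = (8.31×10⁻⁵) / ((0.444)·(0.00507)²) = 7.28
Qc = 7.28 < Kc = 17.0: net forward reaction.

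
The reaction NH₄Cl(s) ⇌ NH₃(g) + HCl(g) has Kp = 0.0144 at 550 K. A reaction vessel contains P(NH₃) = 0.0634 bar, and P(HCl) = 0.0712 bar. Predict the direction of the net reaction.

forward (toward products)

(NH₄Cl is a pure solid — omitted from Qp.)
Qp = P(NH₃)·P(HCl) = (0.0634)·(0.0712) = 0.00451
Qp = 0.00451 < Kp = 0.0144, so the forward reaction proceeds.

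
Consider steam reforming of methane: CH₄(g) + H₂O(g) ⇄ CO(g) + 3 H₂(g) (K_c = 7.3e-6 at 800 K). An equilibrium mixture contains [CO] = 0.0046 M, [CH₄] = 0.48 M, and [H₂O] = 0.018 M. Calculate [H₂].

[H₂] = 0.024 M

At equilibrium, K_c = [CO]·[H₂]³ / ([CH₄]·[H₂O]) = 7.3e-6.
(0.0046)·([H₂])³ / ((0.48)·(0.018)) = 7.3e-6
[H₂]³ = 1.37e-5 ⇒ [H₂] = 0.024 M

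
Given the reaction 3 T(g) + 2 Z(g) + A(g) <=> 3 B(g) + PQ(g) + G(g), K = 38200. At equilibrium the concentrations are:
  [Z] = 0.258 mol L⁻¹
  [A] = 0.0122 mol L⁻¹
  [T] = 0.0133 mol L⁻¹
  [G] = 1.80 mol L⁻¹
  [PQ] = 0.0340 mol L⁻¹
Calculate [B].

At equilibrium, K = [B]³·[PQ]·[G] / ([T]³·[Z]²·[A]) = 38200.
([B])³·(0.0340)·(1.80) / ((0.0133)³·(0.258)²·(0.0122)) = 38200
[B]³ = 0.00119 ⇒ [B] = 0.106 mol L⁻¹

[B] = 0.106 mol L⁻¹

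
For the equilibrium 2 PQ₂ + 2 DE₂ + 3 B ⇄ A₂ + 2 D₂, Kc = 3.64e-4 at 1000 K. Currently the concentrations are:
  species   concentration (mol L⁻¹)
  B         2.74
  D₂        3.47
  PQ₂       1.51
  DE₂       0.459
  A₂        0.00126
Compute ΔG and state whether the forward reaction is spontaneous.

ΔG = 12.0 kJ/mol; the forward reaction is non-spontaneous

Qc = [A₂]·[D₂]² / ([PQ₂]²·[DE₂]²·[B]³) = (0.00126)·(3.47)² / ((1.51)²·(0.459)²·(2.74)³) = 0.00154
ΔG = RT ln(Qc/Kc) = (8.314 J mol⁻¹ K⁻¹)(1000 K) × ln(0.00154/3.64e-4)
   = (8.314 kJ/mol)(1.442) = 12.0 kJ/mol
ΔG > 0, so the forward reaction is non-spontaneous (proceeds in reverse).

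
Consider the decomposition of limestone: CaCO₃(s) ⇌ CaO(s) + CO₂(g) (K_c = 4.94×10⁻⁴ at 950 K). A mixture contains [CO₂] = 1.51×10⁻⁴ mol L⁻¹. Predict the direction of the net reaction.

to the right

(CaCO₃, CaO are pure solids — omitted from Q_c.)
Q_c = [CO₂] = 1.51×10⁻⁴
Q_c = 1.51×10⁻⁴ < K_c = 4.94×10⁻⁴, so the forward reaction proceeds.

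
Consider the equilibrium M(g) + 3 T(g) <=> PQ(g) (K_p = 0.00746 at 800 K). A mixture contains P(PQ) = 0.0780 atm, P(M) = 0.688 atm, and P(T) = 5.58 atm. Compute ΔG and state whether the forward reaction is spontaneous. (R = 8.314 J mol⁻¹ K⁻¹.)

Q_p = P(PQ) / (P(M)·P(T)³) = (0.0780) / ((0.688)·(5.58)³) = 6.53×10⁻⁴
ΔG = RT ln(Q_p/K_p) = (8.314 J mol⁻¹ K⁻¹)(800 K) × ln(6.53×10⁻⁴/0.00746)
   = (6.651 kJ/mol)(-2.436) = -16.2 kJ/mol
ΔG < 0, so the forward reaction is spontaneous (proceeds forward).

ΔG = -16.2 kJ/mol; the forward reaction is spontaneous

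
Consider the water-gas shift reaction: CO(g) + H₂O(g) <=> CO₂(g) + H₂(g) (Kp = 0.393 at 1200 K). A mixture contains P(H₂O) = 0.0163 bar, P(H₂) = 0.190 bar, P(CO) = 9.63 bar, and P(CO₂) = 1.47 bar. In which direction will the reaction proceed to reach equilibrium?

Qp = P(CO₂)·P(H₂) / (P(CO)·P(H₂O)) = (1.47)·(0.190) / ((9.63)·(0.0163)) = 1.78
Qp = 1.78 > Kp = 0.393, so the reverse reaction proceeds.

to the left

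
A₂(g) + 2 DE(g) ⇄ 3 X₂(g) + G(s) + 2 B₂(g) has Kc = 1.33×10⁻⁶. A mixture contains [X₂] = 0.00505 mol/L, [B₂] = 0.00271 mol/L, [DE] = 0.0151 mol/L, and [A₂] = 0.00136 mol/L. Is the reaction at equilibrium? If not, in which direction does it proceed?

toward reactants

(G is a pure solid — omitted from Qc.)
Qc = [X₂]³·[B₂]² / ([A₂]·[DE]²) = (0.00505)³·(0.00271)² / ((0.00136)·(0.0151)²) = 3.05×10⁻⁶
Qc = 3.05×10⁻⁶ > Kc = 1.33×10⁻⁶, so the reverse reaction proceeds.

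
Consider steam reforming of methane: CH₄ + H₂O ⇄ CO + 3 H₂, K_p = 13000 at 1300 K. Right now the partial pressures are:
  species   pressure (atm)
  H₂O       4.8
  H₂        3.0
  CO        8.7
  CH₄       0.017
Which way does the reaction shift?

forward (toward products)

Q_p = P(CO)·P(H₂)³ / (P(CH₄)·P(H₂O)) = (8.7)·(3.0)³ / ((0.017)·(4.8)) = 2900
Q_p = 2900 < K_p = 13000, so the forward reaction proceeds.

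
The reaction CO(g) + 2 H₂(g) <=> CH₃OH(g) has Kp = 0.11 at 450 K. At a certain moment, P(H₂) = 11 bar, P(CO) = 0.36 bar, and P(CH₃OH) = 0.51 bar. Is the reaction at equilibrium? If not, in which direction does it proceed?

Qp = P(CH₃OH) / (P(CO)·P(H₂)²) = (0.51) / ((0.36)·(11)²) = 0.012
Qp = 0.012 < Kp = 0.11, so the forward reaction proceeds.

in the forward direction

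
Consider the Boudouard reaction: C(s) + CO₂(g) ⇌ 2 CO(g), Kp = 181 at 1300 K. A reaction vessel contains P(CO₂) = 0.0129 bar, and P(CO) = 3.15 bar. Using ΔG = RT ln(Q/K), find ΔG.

(C is a pure solid — omitted from Qp.)
Qp = P(CO)² / P(CO₂) = (3.15)² / (0.0129) = 769
ΔG = RT ln(Qp/Kp) = (8.314 J mol⁻¹ K⁻¹)(1300 K) × ln(769/181)
   = (10.81 kJ/mol)(1.447) = 15.6 kJ/mol
ΔG > 0, so the forward reaction is non-spontaneous (proceeds in reverse).

ΔG = 15.6 kJ/mol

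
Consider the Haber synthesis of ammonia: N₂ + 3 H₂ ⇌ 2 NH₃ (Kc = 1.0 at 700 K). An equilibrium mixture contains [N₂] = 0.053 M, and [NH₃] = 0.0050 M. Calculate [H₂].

[H₂] = 0.078 M

At equilibrium, Kc = [NH₃]² / ([N₂]·[H₂]³) = 1.0.
(0.0050)² / ((0.053)·([H₂])³) = 1.0
[H₂]³ = 4.72e-4 ⇒ [H₂] = 0.078 M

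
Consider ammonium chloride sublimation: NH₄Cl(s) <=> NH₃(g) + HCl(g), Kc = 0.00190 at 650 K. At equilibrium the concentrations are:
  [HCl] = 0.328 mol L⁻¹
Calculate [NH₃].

[NH₃] = 0.00579 mol L⁻¹

(NH₄Cl is a pure solid — omitted from Kc.)
At equilibrium, Kc = [NH₃]·[HCl] = 0.00190.
([NH₃])·(0.328) = 0.00190
[NH₃] = 0.00579 mol L⁻¹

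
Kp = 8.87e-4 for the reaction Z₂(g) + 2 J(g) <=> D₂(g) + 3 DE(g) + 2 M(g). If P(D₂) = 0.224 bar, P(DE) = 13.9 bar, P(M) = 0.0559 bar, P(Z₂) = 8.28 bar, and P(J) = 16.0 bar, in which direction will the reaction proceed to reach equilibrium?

Qp = P(D₂)·P(DE)³·P(M)² / (P(Z₂)·P(J)²) = (0.224)·(13.9)³·(0.0559)² / ((8.28)·(16.0)²) = 8.87e-4
Qp = 8.87e-4 = Kp, so the system is already at equilibrium.

at equilibrium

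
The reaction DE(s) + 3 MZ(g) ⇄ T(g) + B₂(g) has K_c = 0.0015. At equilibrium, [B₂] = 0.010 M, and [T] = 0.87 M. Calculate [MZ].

[MZ] = 1.8 M

(DE is a pure solid — omitted from K_c.)
At equilibrium, K_c = [T]·[B₂] / [MZ]³ = 0.0015.
(0.87)·(0.010) / ([MZ])³ = 0.0015
[MZ]³ = 5.80 ⇒ [MZ] = 1.8 M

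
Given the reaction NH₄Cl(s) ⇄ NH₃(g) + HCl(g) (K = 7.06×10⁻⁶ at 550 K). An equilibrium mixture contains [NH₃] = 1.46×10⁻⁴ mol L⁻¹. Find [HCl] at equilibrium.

(NH₄Cl is a pure solid — omitted from K.)
At equilibrium, K = [NH₃]·[HCl] = 7.06×10⁻⁶.
(1.46×10⁻⁴)·([HCl]) = 7.06×10⁻⁶
[HCl] = 0.0484 mol L⁻¹

[HCl] = 0.0484 mol L⁻¹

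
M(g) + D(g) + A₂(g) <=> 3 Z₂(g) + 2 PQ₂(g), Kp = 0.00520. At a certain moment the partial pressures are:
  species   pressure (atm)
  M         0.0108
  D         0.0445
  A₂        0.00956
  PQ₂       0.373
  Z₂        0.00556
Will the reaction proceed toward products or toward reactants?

Qp = P(Z₂)³·P(PQ₂)² / (P(M)·P(D)·P(A₂)) = (0.00556)³·(0.373)² / ((0.0108)·(0.0445)·(0.00956)) = 0.00520
Qp = 0.00520 = Kp, so the system is already at equilibrium.

at equilibrium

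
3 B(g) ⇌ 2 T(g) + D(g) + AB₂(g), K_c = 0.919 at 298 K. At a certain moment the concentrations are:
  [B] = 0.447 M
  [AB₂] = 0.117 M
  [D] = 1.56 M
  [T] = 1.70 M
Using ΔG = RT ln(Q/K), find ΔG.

Q_c = [T]²·[D]·[AB₂] / [B]³ = (1.70)²·(1.56)·(0.117) / (0.447)³ = 5.91
ΔG = RT ln(Q_c/K_c) = (8.314 J mol⁻¹ K⁻¹)(298 K) × ln(5.91/0.919)
   = (2.478 kJ/mol)(1.861) = 4.61 kJ/mol
ΔG > 0, so the forward reaction is non-spontaneous (proceeds in reverse).

ΔG = 4.61 kJ/mol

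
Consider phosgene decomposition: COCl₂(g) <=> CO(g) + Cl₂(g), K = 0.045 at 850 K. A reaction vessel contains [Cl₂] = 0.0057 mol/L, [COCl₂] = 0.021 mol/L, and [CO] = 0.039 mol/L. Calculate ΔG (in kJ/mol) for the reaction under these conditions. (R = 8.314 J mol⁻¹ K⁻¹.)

Q = [CO]·[Cl₂] / [COCl₂] = (0.039)·(0.0057) / (0.021) = 0.0106
ΔG = RT ln(Q/K) = (8.314 J mol⁻¹ K⁻¹)(850 K) × ln(0.0106/0.045)
   = (7.067 kJ/mol)(-1.446) = -10.2 kJ/mol
ΔG < 0, so the forward reaction is spontaneous (proceeds forward).

ΔG = -10.2 kJ/mol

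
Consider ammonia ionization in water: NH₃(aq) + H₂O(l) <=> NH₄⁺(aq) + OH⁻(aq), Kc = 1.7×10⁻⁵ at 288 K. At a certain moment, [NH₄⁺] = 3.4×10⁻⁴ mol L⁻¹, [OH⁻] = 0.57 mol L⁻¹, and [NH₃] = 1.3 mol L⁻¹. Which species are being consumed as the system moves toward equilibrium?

(H₂O is a pure liquid — omitted from Qc.)
Qc = [NH₄⁺]·[OH⁻] / [NH₃] = (3.4×10⁻⁴)·(0.57) / (1.3) = 1.5×10⁻⁴
Qc = 1.5×10⁻⁴ > Kc = 1.7×10⁻⁵: net reverse reaction.

NH₄⁺, OH⁻ (products)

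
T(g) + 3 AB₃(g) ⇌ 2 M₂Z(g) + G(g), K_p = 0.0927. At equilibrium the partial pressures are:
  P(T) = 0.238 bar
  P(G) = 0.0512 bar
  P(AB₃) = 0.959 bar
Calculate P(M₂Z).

At equilibrium, K_p = P(M₂Z)²·P(G) / (P(T)·P(AB₃)³) = 0.0927.
(P(M₂Z))²·(0.0512) / ((0.238)·(0.959)³) = 0.0927
P(M₂Z)² = 0.380 ⇒ P(M₂Z) = 0.616 bar

P(M₂Z) = 0.616 bar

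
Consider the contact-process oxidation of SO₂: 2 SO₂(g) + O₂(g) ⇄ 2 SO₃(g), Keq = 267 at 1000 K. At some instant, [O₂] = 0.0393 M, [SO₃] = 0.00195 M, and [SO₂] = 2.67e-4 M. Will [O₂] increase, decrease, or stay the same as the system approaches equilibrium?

increase

Q = [SO₃]² / ([SO₂]²·[O₂]) = (0.00195)² / ((2.67e-4)²·(0.0393)) = 1360
Q = 1360 > Keq = 267: net reverse reaction.
O₂ is a reactant, so it increases.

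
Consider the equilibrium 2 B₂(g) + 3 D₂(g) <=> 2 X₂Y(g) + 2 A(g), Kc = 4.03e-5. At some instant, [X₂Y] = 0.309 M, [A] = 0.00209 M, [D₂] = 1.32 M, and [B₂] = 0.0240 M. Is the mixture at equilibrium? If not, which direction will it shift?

Qc = [X₂Y]²·[A]² / ([B₂]²·[D₂]³) = (0.309)²·(0.00209)² / ((0.0240)²·(1.32)³) = 3.15e-4
Qc = 3.15e-4 > Kc = 4.03e-5: net reverse reaction.

no; Q > K, reaction proceeds in reverse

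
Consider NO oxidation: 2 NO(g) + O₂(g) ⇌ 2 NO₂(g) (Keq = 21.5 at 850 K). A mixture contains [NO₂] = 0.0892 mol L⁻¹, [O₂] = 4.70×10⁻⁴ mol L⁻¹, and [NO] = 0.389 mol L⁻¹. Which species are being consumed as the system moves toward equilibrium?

Q = [NO₂]² / ([NO]²·[O₂]) = (0.0892)² / ((0.389)²·(4.70×10⁻⁴)) = 112
Q = 112 > Keq = 21.5: net reverse reaction.

NO₂ (products)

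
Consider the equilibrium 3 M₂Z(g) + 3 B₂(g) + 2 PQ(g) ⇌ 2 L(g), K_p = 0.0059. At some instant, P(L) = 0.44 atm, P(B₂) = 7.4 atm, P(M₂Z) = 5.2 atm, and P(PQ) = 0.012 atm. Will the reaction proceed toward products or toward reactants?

Q_p = P(L)² / (P(M₂Z)³·P(B₂)³·P(PQ)²) = (0.44)² / ((5.2)³·(7.4)³·(0.012)²) = 0.024
Q_p = 0.024 > K_p = 0.0059, so the reverse reaction proceeds.

toward reactants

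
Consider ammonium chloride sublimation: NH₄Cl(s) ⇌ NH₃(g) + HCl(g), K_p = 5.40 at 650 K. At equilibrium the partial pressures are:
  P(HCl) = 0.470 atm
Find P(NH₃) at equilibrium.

P(NH₃) = 11.5 atm

(NH₄Cl is a pure solid — omitted from K_p.)
At equilibrium, K_p = P(NH₃)·P(HCl) = 5.40.
(P(NH₃))·(0.470) = 5.40
P(NH₃) = 11.5 atm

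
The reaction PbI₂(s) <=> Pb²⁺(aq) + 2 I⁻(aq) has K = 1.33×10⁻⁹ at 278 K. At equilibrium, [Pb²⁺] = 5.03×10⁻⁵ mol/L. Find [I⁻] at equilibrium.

(PbI₂ is a pure solid — omitted from K.)
At equilibrium, K = [Pb²⁺]·[I⁻]² = 1.33×10⁻⁹.
(5.03×10⁻⁵)·([I⁻])² = 1.33×10⁻⁹
[I⁻]² = 2.64×10⁻⁵ ⇒ [I⁻] = 0.00514 mol/L

[I⁻] = 0.00514 mol/L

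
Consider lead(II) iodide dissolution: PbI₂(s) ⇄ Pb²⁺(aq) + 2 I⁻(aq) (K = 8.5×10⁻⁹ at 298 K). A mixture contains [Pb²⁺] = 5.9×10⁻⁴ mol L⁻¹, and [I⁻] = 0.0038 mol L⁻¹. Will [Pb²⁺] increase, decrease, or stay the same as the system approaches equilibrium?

(PbI₂ is a pure solid — omitted from Q.)
Q = [Pb²⁺]·[I⁻]² = (5.9×10⁻⁴)·(0.0038)² = 8.5×10⁻⁹
Q = 8.5×10⁻⁹ = K; the system is at equilibrium.

stay the same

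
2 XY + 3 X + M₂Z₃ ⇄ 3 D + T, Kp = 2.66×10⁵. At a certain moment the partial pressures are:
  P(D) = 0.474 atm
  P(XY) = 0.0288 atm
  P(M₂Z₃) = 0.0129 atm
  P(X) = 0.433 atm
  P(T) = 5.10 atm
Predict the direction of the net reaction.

Qp = P(D)³·P(T) / (P(XY)²·P(X)³·P(M₂Z₃)) = (0.474)³·(5.10) / ((0.0288)²·(0.433)³·(0.0129)) = 6.25×10⁵
Qp = 6.25×10⁵ > Kp = 2.66×10⁵, so the reverse reaction proceeds.

to the left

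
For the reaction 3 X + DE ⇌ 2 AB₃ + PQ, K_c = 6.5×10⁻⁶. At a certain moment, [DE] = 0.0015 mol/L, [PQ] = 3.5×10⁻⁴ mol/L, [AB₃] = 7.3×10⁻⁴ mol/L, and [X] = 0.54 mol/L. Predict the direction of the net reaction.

to the right

Q_c = [AB₃]²·[PQ] / ([X]³·[DE]) = (7.3×10⁻⁴)²·(3.5×10⁻⁴) / ((0.54)³·(0.0015)) = 7.9×10⁻⁷
Q_c = 7.9×10⁻⁷ < K_c = 6.5×10⁻⁶, so the forward reaction proceeds.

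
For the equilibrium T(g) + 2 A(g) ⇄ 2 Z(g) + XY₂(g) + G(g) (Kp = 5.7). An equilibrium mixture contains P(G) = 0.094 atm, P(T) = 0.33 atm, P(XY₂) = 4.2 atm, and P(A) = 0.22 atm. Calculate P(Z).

P(Z) = 0.48 atm

At equilibrium, Kp = P(Z)²·P(XY₂)·P(G) / (P(T)·P(A)²) = 5.7.
(P(Z))²·(4.2)·(0.094) / ((0.33)·(0.22)²) = 5.7
P(Z)² = 0.231 ⇒ P(Z) = 0.48 atm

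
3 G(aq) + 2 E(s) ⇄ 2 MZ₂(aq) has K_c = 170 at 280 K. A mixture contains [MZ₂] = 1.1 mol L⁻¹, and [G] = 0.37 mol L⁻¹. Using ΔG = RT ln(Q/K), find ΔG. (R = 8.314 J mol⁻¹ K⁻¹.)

(E is a pure solid — omitted from Q_c.)
Q_c = [MZ₂]² / [G]³ = (1.1)² / (0.37)³ = 23.9
ΔG = RT ln(Q_c/K_c) = (8.314 J mol⁻¹ K⁻¹)(280 K) × ln(23.9/170)
   = (2.328 kJ/mol)(-1.962) = -4.57 kJ/mol
ΔG < 0, so the forward reaction is spontaneous (proceeds forward).

ΔG = -4.57 kJ/mol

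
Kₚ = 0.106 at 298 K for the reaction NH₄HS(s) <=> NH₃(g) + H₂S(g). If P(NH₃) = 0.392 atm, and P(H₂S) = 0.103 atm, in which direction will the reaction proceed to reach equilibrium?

in the forward direction

(NH₄HS is a pure solid — omitted from Qₚ.)
Qₚ = P(NH₃)·P(H₂S) = (0.392)·(0.103) = 0.0404
Qₚ = 0.0404 < Kₚ = 0.106, so the forward reaction proceeds.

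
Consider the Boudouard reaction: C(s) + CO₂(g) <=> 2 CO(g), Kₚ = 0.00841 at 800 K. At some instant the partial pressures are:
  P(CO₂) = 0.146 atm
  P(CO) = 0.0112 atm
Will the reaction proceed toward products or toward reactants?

to the right

(C is a pure solid — omitted from Qₚ.)
Qₚ = P(CO)² / P(CO₂) = (0.0112)² / (0.146) = 8.59e-4
Qₚ = 8.59e-4 < Kₚ = 0.00841, so the forward reaction proceeds.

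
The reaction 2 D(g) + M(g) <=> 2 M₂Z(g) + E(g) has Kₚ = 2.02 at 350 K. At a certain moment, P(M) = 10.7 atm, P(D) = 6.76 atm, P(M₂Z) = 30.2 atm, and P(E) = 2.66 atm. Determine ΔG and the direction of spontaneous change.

ΔG = 2.61 kJ/mol; the forward reaction is non-spontaneous

Qₚ = P(M₂Z)²·P(E) / (P(D)²·P(M)) = (30.2)²·(2.66) / ((6.76)²·(10.7)) = 4.96
ΔG = RT ln(Qₚ/Kₚ) = (8.314 J mol⁻¹ K⁻¹)(350 K) × ln(4.96/2.02)
   = (2.910 kJ/mol)(0.8983) = 2.61 kJ/mol
ΔG > 0, so the forward reaction is non-spontaneous (proceeds in reverse).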